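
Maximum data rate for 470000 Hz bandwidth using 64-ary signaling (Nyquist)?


Rate = 2 * B * log2(M) = 2 * 470000 * 6.0 = 5640000.0

5640000.0 bps


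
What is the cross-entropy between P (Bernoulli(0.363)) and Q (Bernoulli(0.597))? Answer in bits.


H(P,Q) = -p*log2(q) - (1-p)*log2(1-q). -0.363*log2(0.597) = 0.270144; -0.637*log2(0.403) = 0.835201. H(P,Q) = 0.270144 + 0.835201 = 1.1053

1.1053 bits


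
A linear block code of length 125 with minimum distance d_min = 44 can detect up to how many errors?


Detection capability = d_min - 1 = 44 - 1 = 43

43 errors


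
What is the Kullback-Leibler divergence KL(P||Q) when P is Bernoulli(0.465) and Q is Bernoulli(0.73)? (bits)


KL = p*log2(p/q) + (1-p)*log2((1-p)/(1-q)) = 0.465*log2(0.465/0.73) + 0.535*log2(0.535/0.27) = 0.2253

0.2253 bits


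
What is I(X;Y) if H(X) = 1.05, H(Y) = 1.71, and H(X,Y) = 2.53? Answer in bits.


I(X;Y) = H(X) + H(Y) - H(X,Y) = 1.05 + 1.71 - 2.53 = 0.23

0.23 bits


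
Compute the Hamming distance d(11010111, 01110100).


Count differing positions: ^ . ^ . . . ^ ^ = 4 differences

4


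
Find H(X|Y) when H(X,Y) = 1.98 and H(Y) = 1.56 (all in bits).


H(X|Y) = H(X,Y) - H(Y) = 1.98 - 1.56 = 0.42

0.42 bits


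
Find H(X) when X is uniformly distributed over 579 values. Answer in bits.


H = log2(n) = log2(579) = 9.1774

9.1774 bits


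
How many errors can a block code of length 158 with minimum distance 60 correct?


Correction capability = floor((d-1)/2) = floor((60-1)/2) = 29

29 errors


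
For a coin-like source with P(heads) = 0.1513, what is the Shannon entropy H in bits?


H = -p*log2(p) - (1-p)*log2(1-p). -0.1513*log2(0.1513) = 0.412219; -0.8487*log2(0.8487) = 0.200865. H = 0.412219 + 0.200865 = 0.6131

0.6131 bits


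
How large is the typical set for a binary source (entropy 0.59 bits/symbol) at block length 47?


log2|A_typical| = nH = 47 * 0.59 = 27.73, so |A_typical| ~ 2^27.73 = 2.226e+08

2.226e+08


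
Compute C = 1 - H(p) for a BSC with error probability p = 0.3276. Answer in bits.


H(p) = -p*log2(p) - (1-p)*log2(1-p) = -0.3276*log2(0.3276) - 0.6724*log2(0.6724) = 0.527434 + 0.385022 = 0.9125. C = 1 - H(p) = 1 - 0.9125 = 0.0875

0.0875 bits


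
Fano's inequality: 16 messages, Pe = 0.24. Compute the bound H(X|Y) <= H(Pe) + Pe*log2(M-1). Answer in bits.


H(Pe) = -Pe*log2(Pe) - (1-Pe)*log2(1-Pe) = -0.24*log2(0.24) - 0.76*log2(0.76) = 0.494134 + 0.300906 = 0.795. Pe*log2(M-1) = 0.24*log2(15) = 0.937654. Bound = H(Pe) + Pe*log2(M-1) = 0.494134 + 0.300906 + 0.937654 = 1.7327

1.7327 bits


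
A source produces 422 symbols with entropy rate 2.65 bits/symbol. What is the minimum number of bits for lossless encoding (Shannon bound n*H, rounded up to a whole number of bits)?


Minimum bits >= n * H = 422 * 2.65 = 1118.3, rounded up to a whole number of bits = 1119

1119 bits


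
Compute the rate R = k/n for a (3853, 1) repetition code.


Rate = k/n = 1/3853

1/3853


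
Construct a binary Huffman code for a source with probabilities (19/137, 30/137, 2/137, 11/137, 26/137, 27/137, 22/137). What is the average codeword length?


Huffman construction (repeatedly merge the two least-probable nodes; each merge adds 1 bit to every symbol beneath it): 2/137 + 11/137 = 13/137; 13/137 + 19/137 = 32/137; 22/137 + 26/137 = 48/137; 27/137 + 30/137 = 57/137; 32/137 + 48/137 = 80/137; 57/137 + 80/137 = 1. Resulting codeword lengths (in the order the probabilities were given): (3, 2, 4, 4, 3, 2, 3). L_avg = sum(p_i * l_i) = 19/137*3 + 30/137*2 + 2/137*4 + 11/137*4 + 26/137*3 + 27/137*2 + 22/137*3 = 367/137 = 2.6788

2.6788 bits


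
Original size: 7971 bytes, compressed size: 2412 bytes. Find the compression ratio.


Ratio = original / compressed = 7971 / 2412 = 3.3047

3.3047


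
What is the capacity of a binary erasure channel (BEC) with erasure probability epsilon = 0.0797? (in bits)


C = 1 - epsilon = 1 - 0.0797 = 0.9203

0.9203 bits


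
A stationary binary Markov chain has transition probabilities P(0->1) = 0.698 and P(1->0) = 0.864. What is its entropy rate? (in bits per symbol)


Stationary distribution: pi_0 = p10/(p01+p10) = 0.5531, pi_1 = 0.4469. Entropy rate H' = pi_0*H(p01) + pi_1*H(p10) = 0.5531*0.8837 + 0.4469*0.5737 = 0.7452

0.7452 bits/symbol


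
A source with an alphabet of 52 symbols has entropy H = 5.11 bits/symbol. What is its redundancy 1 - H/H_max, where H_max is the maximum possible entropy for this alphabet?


H_max = log2(K) = log2(52) = 5.7004 bits/symbol. Redundancy = 1 - H/H_max = 1 - 5.11/5.7004 = 1 - 0.8964 = 0.1036

0.1036


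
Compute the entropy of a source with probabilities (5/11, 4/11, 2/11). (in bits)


H = -sum(p_i * log2(p_i)). Terms: -(5/11)*log2(5/11) = 0.517047; -(4/11)*log2(4/11) = 0.530702; -(2/11)*log2(2/11) = 0.447169. H = 0.517047 + 0.530702 + 0.447169 = 1.4949

1.4949 bits


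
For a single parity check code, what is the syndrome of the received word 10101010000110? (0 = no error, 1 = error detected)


Syndrome = XOR of all bits = 1 XOR 0 XOR 1 XOR 0 XOR 1 XOR 0 XOR 1 XOR 0 XOR 0 XOR 0 XOR 0 XOR 1 XOR 1 XOR 0 = 0

0


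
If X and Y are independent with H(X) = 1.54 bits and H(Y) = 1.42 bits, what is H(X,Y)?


For independent variables, H(X,Y) = H(X) + H(Y) = 1.54 + 1.42 = 2.96

2.96 bits


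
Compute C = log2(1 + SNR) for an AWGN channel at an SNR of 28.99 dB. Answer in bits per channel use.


SNR_linear = 10^(28.99/10) = 792.5013; C = log2(1 + SNR_linear) = log2(1 + 792.5013) = 9.6321

9.6321 bits/channel use


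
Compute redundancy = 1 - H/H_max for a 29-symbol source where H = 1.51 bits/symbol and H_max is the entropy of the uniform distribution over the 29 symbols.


H_max = log2(K) = log2(29) = 4.858 bits/symbol. Redundancy = 1 - H/H_max = 1 - 1.51/4.858 = 1 - 0.3108 = 0.6892

0.6892


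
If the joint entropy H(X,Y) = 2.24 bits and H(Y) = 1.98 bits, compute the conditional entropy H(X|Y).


H(X|Y) = H(X,Y) - H(Y) = 2.24 - 1.98 = 0.26

0.26 bits


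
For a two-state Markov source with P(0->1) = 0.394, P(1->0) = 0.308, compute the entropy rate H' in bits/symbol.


Stationary distribution: pi_0 = p10/(p01+p10) = 0.4387, pi_1 = 0.5613. Entropy rate H' = pi_0*H(p01) + pi_1*H(p10) = 0.4387*0.9673 + 0.5613*0.8909 = 0.9244

0.9244 bits/symbol


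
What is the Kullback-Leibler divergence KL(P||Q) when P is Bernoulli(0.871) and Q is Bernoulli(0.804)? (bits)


KL = p*log2(p/q) + (1-p)*log2((1-p)/(1-q)) = 0.871*log2(0.871/0.804) + 0.129*log2(0.129/0.196) = 0.0227

0.0227 bits


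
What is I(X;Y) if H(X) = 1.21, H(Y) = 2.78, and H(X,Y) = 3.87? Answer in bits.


I(X;Y) = H(X) + H(Y) - H(X,Y) = 1.21 + 2.78 - 3.87 = 0.12

0.12 bits


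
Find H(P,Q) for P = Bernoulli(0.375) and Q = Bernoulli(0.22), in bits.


H(P,Q) = -p*log2(q) - (1-p)*log2(1-q). -0.375*log2(0.22) = 0.819159; -0.625*log2(0.78) = 0.224034. H(P,Q) = 0.819159 + 0.224034 = 1.0432

1.0432 bits


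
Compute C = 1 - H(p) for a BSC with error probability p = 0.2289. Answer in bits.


H(p) = -p*log2(p) - (1-p)*log2(1-p) = -0.2289*log2(0.2289) - 0.7711*log2(0.7711) = 0.486919 + 0.289170 = 0.7761. C = 1 - H(p) = 1 - 0.7761 = 0.2239

0.2239 bits


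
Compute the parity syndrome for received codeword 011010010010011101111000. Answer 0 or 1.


Syndrome = XOR of all bits = 0 XOR 1 XOR 1 XOR 0 XOR 1 XOR 0 XOR 0 XOR 1 XOR 0 XOR 0 XOR 1 XOR 0 XOR 0 XOR 1 XOR 1 XOR 1 XOR 0 XOR 1 XOR 1 XOR 1 XOR 1 XOR 0 XOR 0 XOR 0 = 0

0


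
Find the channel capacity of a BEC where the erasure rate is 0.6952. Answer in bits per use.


C = 1 - epsilon = 1 - 0.6952 = 0.3048

0.3048 bits


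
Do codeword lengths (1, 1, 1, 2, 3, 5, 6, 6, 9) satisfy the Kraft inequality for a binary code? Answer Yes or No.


Kraft sum = sum(2^(-l_i)) = 1.9395, need <= 1. Result: violated (a binary prefix-free code with these lengths cannot exist)

No


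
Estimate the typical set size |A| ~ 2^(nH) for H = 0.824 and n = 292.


log2|A_typical| = nH = 292 * 0.824 = 240.608, so |A_typical| ~ 2^240.608 = 2.693e+72

2.693e+72


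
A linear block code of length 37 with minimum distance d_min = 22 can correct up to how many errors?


Correction capability = floor((d-1)/2) = floor((22-1)/2) = 10

10 errors


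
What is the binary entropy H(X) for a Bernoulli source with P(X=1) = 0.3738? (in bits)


H = -p*log2(p) - (1-p)*log2(1-p). -0.3738*log2(0.3738) = 0.530669; -0.6262*log2(0.6262) = 0.422876. H = 0.530669 + 0.422876 = 0.9535

0.9535 bits


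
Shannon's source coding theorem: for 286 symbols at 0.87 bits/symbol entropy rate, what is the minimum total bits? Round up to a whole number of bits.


Minimum bits >= n * H = 286 * 0.87 = 248.82, rounded up to a whole number of bits = 249

249 bits


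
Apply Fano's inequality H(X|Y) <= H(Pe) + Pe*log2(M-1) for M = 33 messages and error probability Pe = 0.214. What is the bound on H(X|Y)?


H(Pe) = -Pe*log2(Pe) - (1-Pe)*log2(1-Pe) = -0.214*log2(0.214) - 0.786*log2(0.786) = 0.476004 + 0.273055 = 0.7491. Pe*log2(M-1) = 0.214*log2(32) = 1.070000. Bound = H(Pe) + Pe*log2(M-1) = 0.476004 + 0.273055 + 1.070000 = 1.8191

1.8191 bits


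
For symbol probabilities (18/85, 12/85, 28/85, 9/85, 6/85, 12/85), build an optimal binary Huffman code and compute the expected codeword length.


Huffman construction (repeatedly merge the two least-probable nodes; each merge adds 1 bit to every symbol beneath it): 6/85 + 9/85 = 3/17; 12/85 + 12/85 = 24/85; 3/17 + 18/85 = 33/85; 24/85 + 28/85 = 52/85; 33/85 + 52/85 = 1. Resulting codeword lengths (in the order the probabilities were given): (2, 3, 2, 3, 3, 3). L_avg = sum(p_i * l_i) = 18/85*2 + 12/85*3 + 28/85*2 + 9/85*3 + 6/85*3 + 12/85*3 = 209/85 = 2.4588

2.4588 bits


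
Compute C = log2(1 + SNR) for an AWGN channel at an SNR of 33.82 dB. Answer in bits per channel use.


SNR_linear = 10^(33.82/10) = 2409.9054; C = log2(1 + SNR_linear) = log2(1 + 2409.9054) = 11.2354

11.2354 bits/channel use


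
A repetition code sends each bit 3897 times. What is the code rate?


Rate = k/n = 1/3897

1/3897


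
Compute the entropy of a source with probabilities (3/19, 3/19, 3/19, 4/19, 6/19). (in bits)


H = -sum(p_i * log2(p_i)). Terms: -(3/19)*log2(3/19) = 0.420468; -(3/19)*log2(3/19) = 0.420468; -(3/19)*log2(3/19) = 0.420468; -(4/19)*log2(4/19) = 0.473248; -(6/19)*log2(6/19) = 0.525147. H = 0.420468 + 0.420468 + 0.420468 + 0.473248 + 0.525147 = 2.2598

2.2598 bits


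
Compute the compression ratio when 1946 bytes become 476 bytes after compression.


Ratio = original / compressed = 1946 / 476 = 4.0882

4.0882


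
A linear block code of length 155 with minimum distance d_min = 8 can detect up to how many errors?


Detection capability = d_min - 1 = 8 - 1 = 7

7 errors


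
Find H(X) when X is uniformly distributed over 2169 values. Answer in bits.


H = log2(n) = log2(2169) = 11.0828

11.0828 bits


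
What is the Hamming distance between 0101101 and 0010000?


Count differing positions: . ^ ^ ^ ^ . ^ = 5 differences

5


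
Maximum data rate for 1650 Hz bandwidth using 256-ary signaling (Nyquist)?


Rate = 2 * B * log2(M) = 2 * 1650 * 8.0 = 26400.0

26400.0 bps


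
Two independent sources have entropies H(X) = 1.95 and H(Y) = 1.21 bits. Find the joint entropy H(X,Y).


For independent variables, H(X,Y) = H(X) + H(Y) = 1.95 + 1.21 = 3.16

3.16 bits


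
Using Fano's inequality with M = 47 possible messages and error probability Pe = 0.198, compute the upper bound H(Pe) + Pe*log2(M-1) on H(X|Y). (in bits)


H(Pe) = -Pe*log2(Pe) - (1-Pe)*log2(1-Pe) = -0.198*log2(0.198) - 0.802*log2(0.802) = 0.462613 + 0.255297 = 0.7179. Pe*log2(M-1) = 0.198*log2(46) = 1.093665. Bound = H(Pe) + Pe*log2(M-1) = 0.462613 + 0.255297 + 1.093665 = 1.8116

1.8116 bits


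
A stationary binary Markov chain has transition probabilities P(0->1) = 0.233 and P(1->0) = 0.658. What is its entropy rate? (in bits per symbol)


Stationary distribution: pi_0 = p10/(p01+p10) = 0.7385, pi_1 = 0.2615. Entropy rate H' = pi_0*H(p01) + pi_1*H(p10) = 0.7385*0.7832 + 0.2615*0.9267 = 0.8207

0.8207 bits/symbol


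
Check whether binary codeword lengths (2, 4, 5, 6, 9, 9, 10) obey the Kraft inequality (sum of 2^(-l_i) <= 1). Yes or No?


Kraft sum = sum(2^(-l_i)) = 0.3643, need <= 1. Result: satisfied (a binary prefix-free code with these lengths exists)

Yes


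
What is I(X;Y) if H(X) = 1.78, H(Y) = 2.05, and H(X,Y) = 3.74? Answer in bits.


I(X;Y) = H(X) + H(Y) - H(X,Y) = 1.78 + 2.05 - 3.74 = 0.09

0.09 bits


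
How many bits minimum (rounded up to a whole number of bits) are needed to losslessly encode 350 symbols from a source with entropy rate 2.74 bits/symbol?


Minimum bits >= n * H = 350 * 2.74 = 959.0, rounded up to a whole number of bits = 959

959 bits


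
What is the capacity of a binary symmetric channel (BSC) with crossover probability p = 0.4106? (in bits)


H(p) = -p*log2(p) - (1-p)*log2(1-p) = -0.4106*log2(0.4106) - 0.5894*log2(0.5894) = 0.527290 + 0.449524 = 0.9768. C = 1 - H(p) = 1 - 0.9768 = 0.0232

0.0232 bits


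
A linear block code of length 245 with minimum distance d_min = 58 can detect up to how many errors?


Detection capability = d_min - 1 = 58 - 1 = 57

57 errors


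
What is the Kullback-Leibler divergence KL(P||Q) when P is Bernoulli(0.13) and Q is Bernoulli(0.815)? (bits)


KL = p*log2(p/q) + (1-p)*log2((1-p)/(1-q)) = 0.13*log2(0.13/0.815) + 0.87*log2(0.87/0.185) = 1.5989

1.5989 bits


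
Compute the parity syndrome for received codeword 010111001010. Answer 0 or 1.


Syndrome = XOR of all bits = 0 XOR 1 XOR 0 XOR 1 XOR 1 XOR 1 XOR 0 XOR 0 XOR 1 XOR 0 XOR 1 XOR 0 = 0

0


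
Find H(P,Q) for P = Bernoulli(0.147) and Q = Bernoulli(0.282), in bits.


H(P,Q) = -p*log2(q) - (1-p)*log2(1-q). -0.147*log2(0.282) = 0.268456; -0.853*log2(0.718) = 0.407686. H(P,Q) = 0.268456 + 0.407686 = 0.6761

0.6761 bits


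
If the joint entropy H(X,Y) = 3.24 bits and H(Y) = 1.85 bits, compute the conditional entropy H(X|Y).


H(X|Y) = H(X,Y) - H(Y) = 3.24 - 1.85 = 1.39

1.39 bits


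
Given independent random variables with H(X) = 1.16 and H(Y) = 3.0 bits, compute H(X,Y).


For independent variables, H(X,Y) = H(X) + H(Y) = 1.16 + 3.0 = 4.16

4.16 bits


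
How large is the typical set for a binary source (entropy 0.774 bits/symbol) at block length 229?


log2|A_typical| = nH = 229 * 0.774 = 177.246, so |A_typical| ~ 2^177.246 = 2.272e+53

2.272e+53


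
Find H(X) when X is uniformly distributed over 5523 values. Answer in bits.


H = log2(n) = log2(5523) = 12.4312

12.4312 bits


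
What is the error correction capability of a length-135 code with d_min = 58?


Correction capability = floor((d-1)/2) = floor((58-1)/2) = 28

28 errors


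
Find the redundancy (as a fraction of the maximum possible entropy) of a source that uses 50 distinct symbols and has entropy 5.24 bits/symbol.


H_max = log2(K) = log2(50) = 5.6439 bits/symbol. Redundancy = 1 - H/H_max = 1 - 5.24/5.6439 = 1 - 0.9284 = 0.0716

0.0716


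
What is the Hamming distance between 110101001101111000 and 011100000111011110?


Count differing positions: ^ . ^ . . ^ . . ^ . ^ . ^ . . ^ ^ . = 8 differences

8


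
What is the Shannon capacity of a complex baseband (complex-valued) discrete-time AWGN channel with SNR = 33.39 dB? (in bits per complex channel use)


SNR_linear = 10^(33.39/10) = 2182.7299; C = log2(1 + SNR_linear) = log2(1 + 2182.7299) = 11.0926

11.0926 bits/channel use


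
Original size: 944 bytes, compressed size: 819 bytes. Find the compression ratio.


Ratio = original / compressed = 944 / 819 = 1.1526

1.1526


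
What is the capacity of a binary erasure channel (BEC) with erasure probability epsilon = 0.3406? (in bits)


C = 1 - epsilon = 1 - 0.3406 = 0.6594

0.6594 bits


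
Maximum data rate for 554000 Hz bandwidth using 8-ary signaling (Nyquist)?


Rate = 2 * B * log2(M) = 2 * 554000 * 3.0 = 3324000.0

3324000.0 bps


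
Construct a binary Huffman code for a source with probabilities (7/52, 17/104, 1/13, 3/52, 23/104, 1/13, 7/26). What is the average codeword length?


Huffman construction (repeatedly merge the two least-probable nodes; each merge adds 1 bit to every symbol beneath it): 3/52 + 1/13 = 7/52; 1/13 + 7/52 = 11/52; 7/52 + 17/104 = 31/104; 11/52 + 23/104 = 45/104; 7/26 + 31/104 = 59/104; 45/104 + 59/104 = 1. Resulting codeword lengths (in the order the probabilities were given): (3, 3, 4, 4, 2, 3, 2). L_avg = sum(p_i * l_i) = 7/52*3 + 17/104*3 + 1/13*4 + 3/52*4 + 23/104*2 + 1/13*3 + 7/26*2 = 275/104 = 2.6442

2.6442 bits


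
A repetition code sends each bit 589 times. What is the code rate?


Rate = k/n = 1/589

1/589


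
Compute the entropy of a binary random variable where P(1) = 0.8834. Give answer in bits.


H = -p*log2(p) - (1-p)*log2(1-p). -0.8834*log2(0.8834) = 0.158006; -0.1166*log2(0.1166) = 0.361502. H = 0.158006 + 0.361502 = 0.5195

0.5195 bits


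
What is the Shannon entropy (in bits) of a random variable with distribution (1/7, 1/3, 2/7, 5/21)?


H = -sum(p_i * log2(p_i)). Terms: -(1/7)*log2(1/7) = 0.401051; -(1/3)*log2(1/3) = 0.528321; -(2/7)*log2(2/7) = 0.516387; -(5/21)*log2(5/21) = 0.492950. H = 0.401051 + 0.528321 + 0.516387 + 0.492950 = 1.9387

1.9387 bits


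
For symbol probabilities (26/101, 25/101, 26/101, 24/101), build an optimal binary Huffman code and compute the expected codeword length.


Huffman construction (repeatedly merge the two least-probable nodes; each merge adds 1 bit to every symbol beneath it): 24/101 + 25/101 = 49/101; 26/101 + 26/101 = 52/101; 49/101 + 52/101 = 1. Resulting codeword lengths (in the order the probabilities were given): (2, 2, 2, 2). L_avg = sum(p_i * l_i) = 26/101*2 + 25/101*2 + 26/101*2 + 24/101*2 = 2

2.0 bits


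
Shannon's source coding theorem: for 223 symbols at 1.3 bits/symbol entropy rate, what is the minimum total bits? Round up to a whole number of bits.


Minimum bits >= n * H = 223 * 1.3 = 289.9, rounded up to a whole number of bits = 290

290 bits


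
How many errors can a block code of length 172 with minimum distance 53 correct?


Correction capability = floor((d-1)/2) = floor((53-1)/2) = 26

26 errors


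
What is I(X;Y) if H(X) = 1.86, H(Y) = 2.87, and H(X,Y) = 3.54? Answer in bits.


I(X;Y) = H(X) + H(Y) - H(X,Y) = 1.86 + 2.87 - 3.54 = 1.19

1.19 bits


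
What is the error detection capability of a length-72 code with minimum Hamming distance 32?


Detection capability = d_min - 1 = 32 - 1 = 31

31 errors


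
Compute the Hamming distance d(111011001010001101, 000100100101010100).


Count differing positions: ^ ^ ^ ^ ^ ^ ^ . ^ ^ ^ ^ . ^ ^ . . ^ = 14 differences

14


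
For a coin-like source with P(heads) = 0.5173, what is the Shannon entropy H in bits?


H = -p*log2(p) - (1-p)*log2(1-p). -0.5173*log2(0.5173) = 0.491914; -0.4827*log2(0.4827) = 0.507222. H = 0.491914 + 0.507222 = 0.9991

0.9991 bits


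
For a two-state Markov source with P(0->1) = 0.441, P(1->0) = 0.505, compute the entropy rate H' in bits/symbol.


Stationary distribution: pi_0 = p10/(p01+p10) = 0.5338, pi_1 = 0.4662. Entropy rate H' = pi_0*H(p01) + pi_1*H(p10) = 0.5338*0.9899 + 0.4662*0.9999 = 0.9946

0.9946 bits/symbol


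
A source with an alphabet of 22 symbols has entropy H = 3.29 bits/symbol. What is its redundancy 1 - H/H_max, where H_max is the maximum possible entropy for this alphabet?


H_max = log2(K) = log2(22) = 4.4594 bits/symbol. Redundancy = 1 - H/H_max = 1 - 3.29/4.4594 = 1 - 0.7378 = 0.2622

0.2622


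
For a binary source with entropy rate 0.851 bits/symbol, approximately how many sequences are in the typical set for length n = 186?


log2|A_typical| = nH = 186 * 0.851 = 158.286, so |A_typical| ~ 2^158.286 = 4.455e+47

4.455e+47


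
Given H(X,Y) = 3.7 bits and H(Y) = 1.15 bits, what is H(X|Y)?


H(X|Y) = H(X,Y) - H(Y) = 3.7 - 1.15 = 2.55

2.55 bits


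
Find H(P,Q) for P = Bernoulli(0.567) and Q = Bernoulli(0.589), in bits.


H(P,Q) = -p*log2(q) - (1-p)*log2(1-q). -0.567*log2(0.589) = 0.432995; -0.433*log2(0.411) = 0.555448. H(P,Q) = 0.432995 + 0.555448 = 0.9884

0.9884 bits


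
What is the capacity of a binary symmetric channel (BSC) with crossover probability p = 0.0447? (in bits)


H(p) = -p*log2(p) - (1-p)*log2(1-p) = -0.0447*log2(0.0447) - 0.9553*log2(0.9553) = 0.200416 + 0.063025 = 0.2634. C = 1 - H(p) = 1 - 0.2634 = 0.7366

0.7366 bits


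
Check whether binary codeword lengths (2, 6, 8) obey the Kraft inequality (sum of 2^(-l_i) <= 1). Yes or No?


Kraft sum = sum(2^(-l_i)) = 0.2695, need <= 1. Result: satisfied (a binary prefix-free code with these lengths exists)

Yes


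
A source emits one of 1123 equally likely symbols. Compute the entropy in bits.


H = log2(n) = log2(1123) = 10.1331

10.1331 bits


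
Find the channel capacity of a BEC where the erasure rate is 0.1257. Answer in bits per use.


C = 1 - epsilon = 1 - 0.1257 = 0.8743

0.8743 bits


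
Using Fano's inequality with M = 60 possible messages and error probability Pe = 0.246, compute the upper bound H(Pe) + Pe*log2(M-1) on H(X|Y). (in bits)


H(Pe) = -Pe*log2(Pe) - (1-Pe)*log2(1-Pe) = -0.246*log2(0.246) - 0.754*log2(0.754) = 0.497724 + 0.307152 = 0.8049. Pe*log2(M-1) = 0.246*log2(59) = 1.447130. Bound = H(Pe) + Pe*log2(M-1) = 0.497724 + 0.307152 + 1.447130 = 2.252

2.252 bits


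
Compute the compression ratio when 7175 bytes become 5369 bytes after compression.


Ratio = original / compressed = 7175 / 5369 = 1.3364

1.3364


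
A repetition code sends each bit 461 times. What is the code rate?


Rate = k/n = 1/461

1/461


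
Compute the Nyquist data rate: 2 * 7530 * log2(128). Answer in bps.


Rate = 2 * B * log2(M) = 2 * 7530 * 7.0 = 105420.0

105420.0 bps


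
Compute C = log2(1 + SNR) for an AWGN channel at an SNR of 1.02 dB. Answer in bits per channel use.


SNR_linear = 10^(1.02/10) = 1.2647; C = log2(1 + SNR_linear) = log2(1 + 1.2647) = 1.1793

1.1793 bits/channel use


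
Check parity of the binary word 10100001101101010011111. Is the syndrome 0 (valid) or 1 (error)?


Syndrome = XOR of all bits = 1 XOR 0 XOR 1 XOR 0 XOR 0 XOR 0 XOR 0 XOR 1 XOR 1 XOR 0 XOR 1 XOR 1 XOR 0 XOR 1 XOR 0 XOR 1 XOR 0 XOR 0 XOR 1 XOR 1 XOR 1 XOR 1 XOR 1 = 1

1


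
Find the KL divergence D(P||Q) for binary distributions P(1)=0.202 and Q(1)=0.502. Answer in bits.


KL = p*log2(p/q) + (1-p)*log2((1-p)/(1-q)) = 0.202*log2(0.202/0.502) + 0.798*log2(0.798/0.498) = 0.2775

0.2775 bits


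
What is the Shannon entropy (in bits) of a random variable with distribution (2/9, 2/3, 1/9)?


H = -sum(p_i * log2(p_i)). Terms: -(2/9)*log2(2/9) = 0.482206; -(2/3)*log2(2/3) = 0.389975; -(1/9)*log2(1/9) = 0.352214. H = 0.482206 + 0.389975 + 0.352214 = 1.2244

1.2244 bits


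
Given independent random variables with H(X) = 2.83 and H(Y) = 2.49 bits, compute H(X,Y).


For independent variables, H(X,Y) = H(X) + H(Y) = 2.83 + 2.49 = 5.32

5.32 bits


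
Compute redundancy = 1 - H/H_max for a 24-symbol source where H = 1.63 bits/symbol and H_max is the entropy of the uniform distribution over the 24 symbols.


H_max = log2(K) = log2(24) = 4.585 bits/symbol. Redundancy = 1 - H/H_max = 1 - 1.63/4.585 = 1 - 0.3555 = 0.6445

0.6445


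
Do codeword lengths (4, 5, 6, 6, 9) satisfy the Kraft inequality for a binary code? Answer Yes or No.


Kraft sum = sum(2^(-l_i)) = 0.127, need <= 1. Result: satisfied (a binary prefix-free code with these lengths exists)

Yes


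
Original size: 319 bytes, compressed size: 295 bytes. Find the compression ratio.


Ratio = original / compressed = 319 / 295 = 1.0814

1.0814


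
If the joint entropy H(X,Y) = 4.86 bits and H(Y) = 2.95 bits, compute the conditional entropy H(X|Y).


H(X|Y) = H(X,Y) - H(Y) = 4.86 - 2.95 = 1.91

1.91 bits


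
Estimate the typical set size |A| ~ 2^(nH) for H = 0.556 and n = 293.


log2|A_typical| = nH = 293 * 0.556 = 162.908, so |A_typical| ~ 2^162.908 = 1.097e+49

1.097e+49


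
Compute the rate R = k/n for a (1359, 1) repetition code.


Rate = k/n = 1/1359

1/1359


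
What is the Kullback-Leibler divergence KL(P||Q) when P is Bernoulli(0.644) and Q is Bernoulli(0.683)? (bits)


KL = p*log2(p/q) + (1-p)*log2((1-p)/(1-q)) = 0.644*log2(0.644/0.683) + 0.356*log2(0.356/0.317) = 0.005

0.005 bits


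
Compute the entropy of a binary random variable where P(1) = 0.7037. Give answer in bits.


H = -p*log2(p) - (1-p)*log2(1-p). -0.7037*log2(0.7037) = 0.356753; -0.2963*log2(0.2963) = 0.519968. H = 0.356753 + 0.519968 = 0.8767

0.8767 bits


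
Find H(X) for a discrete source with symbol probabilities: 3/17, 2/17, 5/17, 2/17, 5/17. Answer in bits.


H = -sum(p_i * log2(p_i)). Terms: -(3/17)*log2(3/17) = 0.441618; -(2/17)*log2(2/17) = 0.363231; -(5/17)*log2(5/17) = 0.519275; -(2/17)*log2(2/17) = 0.363231; -(5/17)*log2(5/17) = 0.519275. H = 0.441618 + 0.363231 + 0.519275 + 0.363231 + 0.519275 = 2.2066

2.2066 bits


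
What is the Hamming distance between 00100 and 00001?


Count differing positions: . . ^ . ^ = 2 differences

2


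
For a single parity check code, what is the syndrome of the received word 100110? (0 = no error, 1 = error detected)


Syndrome = XOR of all bits = 1 XOR 0 XOR 0 XOR 1 XOR 1 XOR 0 = 1

1


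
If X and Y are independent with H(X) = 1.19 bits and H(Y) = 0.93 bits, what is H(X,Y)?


For independent variables, H(X,Y) = H(X) + H(Y) = 1.19 + 0.93 = 2.12

2.12 bits


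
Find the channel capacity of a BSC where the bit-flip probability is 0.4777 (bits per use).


H(p) = -p*log2(p) - (1-p)*log2(1-p) = -0.4777*log2(0.4777) - 0.5223*log2(0.5223) = 0.509144 + 0.489421 = 0.9986. C = 1 - H(p) = 1 - 0.9986 = 0.0014

0.0014 bits


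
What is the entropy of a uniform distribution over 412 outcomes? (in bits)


H = log2(n) = log2(412) = 8.6865

8.6865 bits


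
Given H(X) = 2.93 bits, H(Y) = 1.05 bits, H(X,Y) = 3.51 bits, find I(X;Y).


I(X;Y) = H(X) + H(Y) - H(X,Y) = 2.93 + 1.05 - 3.51 = 0.47

0.47 bits


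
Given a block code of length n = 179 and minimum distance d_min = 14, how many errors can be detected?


Detection capability = d_min - 1 = 14 - 1 = 13

13 errors


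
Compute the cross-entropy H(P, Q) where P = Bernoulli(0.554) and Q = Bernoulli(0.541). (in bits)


H(P,Q) = -p*log2(q) - (1-p)*log2(1-q). -0.554*log2(0.541) = 0.491010; -0.446*log2(0.459) = 0.501052. H(P,Q) = 0.491010 + 0.501052 = 0.9921

0.9921 bits


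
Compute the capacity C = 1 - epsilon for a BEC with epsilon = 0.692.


C = 1 - epsilon = 1 - 0.692 = 0.308

0.308 bits


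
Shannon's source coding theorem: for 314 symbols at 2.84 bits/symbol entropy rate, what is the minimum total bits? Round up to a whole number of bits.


Minimum bits >= n * H = 314 * 2.84 = 891.76, rounded up to a whole number of bits = 892

892 bits


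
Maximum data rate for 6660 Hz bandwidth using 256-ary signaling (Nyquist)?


Rate = 2 * B * log2(M) = 2 * 6660 * 8.0 = 106560.0

106560.0 bps


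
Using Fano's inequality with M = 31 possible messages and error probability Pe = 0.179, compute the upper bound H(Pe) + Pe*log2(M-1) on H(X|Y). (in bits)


H(Pe) = -Pe*log2(Pe) - (1-Pe)*log2(1-Pe) = -0.179*log2(0.179) - 0.821*log2(0.821) = 0.444272 + 0.233612 = 0.6779. Pe*log2(M-1) = 0.179*log2(30) = 0.878333. Bound = H(Pe) + Pe*log2(M-1) = 0.444272 + 0.233612 + 0.878333 = 1.5562

1.5562 bits


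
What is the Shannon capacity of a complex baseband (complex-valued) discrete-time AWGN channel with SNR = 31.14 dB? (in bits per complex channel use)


SNR_linear = 10^(31.14/10) = 1300.1696; C = log2(1 + SNR_linear) = log2(1 + 1300.1696) = 10.3456

10.3456 bits/channel use


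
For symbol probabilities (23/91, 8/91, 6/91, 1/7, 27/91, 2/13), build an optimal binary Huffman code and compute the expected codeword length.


Huffman construction (repeatedly merge the two least-probable nodes; each merge adds 1 bit to every symbol beneath it): 6/91 + 8/91 = 2/13; 1/7 + 2/13 = 27/91; 2/13 + 23/91 = 37/91; 27/91 + 27/91 = 54/91; 37/91 + 54/91 = 1. Resulting codeword lengths (in the order the probabilities were given): (2, 3, 3, 3, 2, 3). L_avg = sum(p_i * l_i) = 23/91*2 + 8/91*3 + 6/91*3 + 1/7*3 + 27/91*2 + 2/13*3 = 223/91 = 2.4505

2.4505 bits


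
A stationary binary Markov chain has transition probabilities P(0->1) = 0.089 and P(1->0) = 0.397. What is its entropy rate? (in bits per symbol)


Stationary distribution: pi_0 = p10/(p01+p10) = 0.8169, pi_1 = 0.1831. Entropy rate H' = pi_0*H(p01) + pi_1*H(p10) = 0.8169*0.4331 + 0.1831*0.9692 = 0.5313

0.5313 bits/symbol


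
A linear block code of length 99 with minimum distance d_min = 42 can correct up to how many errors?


Correction capability = floor((d-1)/2) = floor((42-1)/2) = 20

20 errors


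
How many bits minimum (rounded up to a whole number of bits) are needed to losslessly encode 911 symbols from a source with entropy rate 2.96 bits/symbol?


Minimum bits >= n * H = 911 * 2.96 = 2696.56, rounded up to a whole number of bits = 2697

2697 bits


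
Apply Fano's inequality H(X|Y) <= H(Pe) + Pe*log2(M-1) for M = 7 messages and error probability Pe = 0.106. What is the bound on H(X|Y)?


H(Pe) = -Pe*log2(Pe) - (1-Pe)*log2(1-Pe) = -0.106*log2(0.106) - 0.894*log2(0.894) = 0.343214 + 0.144518 = 0.4877. Pe*log2(M-1) = 0.106*log2(6) = 0.274006. Bound = H(Pe) + Pe*log2(M-1) = 0.343214 + 0.144518 + 0.274006 = 0.7617

0.7617 bits


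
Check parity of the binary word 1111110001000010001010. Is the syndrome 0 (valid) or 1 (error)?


Syndrome = XOR of all bits = 1 XOR 1 XOR 1 XOR 1 XOR 1 XOR 1 XOR 0 XOR 0 XOR 0 XOR 1 XOR 0 XOR 0 XOR 0 XOR 0 XOR 1 XOR 0 XOR 0 XOR 0 XOR 1 XOR 0 XOR 1 XOR 0 = 0

0


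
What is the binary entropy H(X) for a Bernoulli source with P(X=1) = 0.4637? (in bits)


H = -p*log2(p) - (1-p)*log2(1-p). -0.4637*log2(0.4637) = 0.514121; -0.5363*log2(0.5363) = 0.482074. H = 0.514121 + 0.482074 = 0.9962

0.9962 bits


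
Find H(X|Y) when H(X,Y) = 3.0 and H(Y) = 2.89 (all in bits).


H(X|Y) = H(X,Y) - H(Y) = 3.0 - 2.89 = 0.11

0.11 bits


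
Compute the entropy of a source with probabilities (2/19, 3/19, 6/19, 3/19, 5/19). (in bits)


H = -sum(p_i * log2(p_i)). Terms: -(2/19)*log2(2/19) = 0.341887; -(3/19)*log2(3/19) = 0.420468; -(6/19)*log2(6/19) = 0.525147; -(3/19)*log2(3/19) = 0.420468; -(5/19)*log2(5/19) = 0.506842. H = 0.341887 + 0.420468 + 0.525147 + 0.420468 + 0.506842 = 2.2148

2.2148 bits


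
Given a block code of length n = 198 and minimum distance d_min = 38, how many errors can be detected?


Detection capability = d_min - 1 = 38 - 1 = 37

37 errors


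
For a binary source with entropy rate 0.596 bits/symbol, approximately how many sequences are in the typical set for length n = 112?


log2|A_typical| = nH = 112 * 0.596 = 66.752, so |A_typical| ~ 2^66.752 = 1.243e+20

1.243e+20


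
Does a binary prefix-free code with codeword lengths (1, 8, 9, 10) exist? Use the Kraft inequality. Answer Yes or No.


Kraft sum = sum(2^(-l_i)) = 0.5068, need <= 1. Result: satisfied (a binary prefix-free code with these lengths exists)

Yes


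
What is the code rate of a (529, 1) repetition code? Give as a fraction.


Rate = k/n = 1/529

1/529


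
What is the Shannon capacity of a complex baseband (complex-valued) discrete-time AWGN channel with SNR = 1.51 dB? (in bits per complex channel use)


SNR_linear = 10^(1.51/10) = 1.4158; C = log2(1 + SNR_linear) = log2(1 + 1.4158) = 1.2725

1.2725 bits/channel use


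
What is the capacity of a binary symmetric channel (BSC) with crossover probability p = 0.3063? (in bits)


H(p) = -p*log2(p) - (1-p)*log2(1-p) = -0.3063*log2(0.3063) - 0.6937*log2(0.6937) = 0.522849 + 0.366007 = 0.8889. C = 1 - H(p) = 1 - 0.8889 = 0.1111

0.1111 bits


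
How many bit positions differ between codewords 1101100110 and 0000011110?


Count differing positions: ^ ^ . ^ ^ ^ ^ . . . = 6 differences

6


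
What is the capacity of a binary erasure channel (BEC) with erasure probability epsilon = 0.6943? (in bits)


C = 1 - epsilon = 1 - 0.6943 = 0.3057

0.3057 bits


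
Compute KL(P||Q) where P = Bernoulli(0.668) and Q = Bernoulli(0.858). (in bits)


KL = p*log2(p/q) + (1-p)*log2((1-p)/(1-q)) = 0.668*log2(0.668/0.858) + 0.332*log2(0.332/0.142) = 0.1656

0.1656 bits


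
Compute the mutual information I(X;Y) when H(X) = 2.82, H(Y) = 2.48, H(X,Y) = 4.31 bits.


I(X;Y) = H(X) + H(Y) - H(X,Y) = 2.82 + 2.48 - 4.31 = 0.99

0.99 bits


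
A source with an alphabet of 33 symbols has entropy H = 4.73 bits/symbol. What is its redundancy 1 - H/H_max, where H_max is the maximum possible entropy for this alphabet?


H_max = log2(K) = log2(33) = 5.0444 bits/symbol. Redundancy = 1 - H/H_max = 1 - 4.73/5.0444 = 1 - 0.9377 = 0.0623

0.0623


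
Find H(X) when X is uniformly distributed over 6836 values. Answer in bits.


H = log2(n) = log2(6836) = 12.7389

12.7389 bits


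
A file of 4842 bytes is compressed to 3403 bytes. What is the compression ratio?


Ratio = original / compressed = 4842 / 3403 = 1.4229

1.4229


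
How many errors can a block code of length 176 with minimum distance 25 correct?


Correction capability = floor((d-1)/2) = floor((25-1)/2) = 12

12 errors


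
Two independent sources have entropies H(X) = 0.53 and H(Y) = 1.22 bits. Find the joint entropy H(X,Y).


For independent variables, H(X,Y) = H(X) + H(Y) = 0.53 + 1.22 = 1.75

1.75 bits


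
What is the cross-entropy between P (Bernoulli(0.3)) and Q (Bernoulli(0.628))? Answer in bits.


H(P,Q) = -p*log2(q) - (1-p)*log2(1-q). -0.3*log2(0.628) = 0.201349; -0.7*log2(0.372) = 0.998638. H(P,Q) = 0.201349 + 0.998638 = 1.2

1.2 bits


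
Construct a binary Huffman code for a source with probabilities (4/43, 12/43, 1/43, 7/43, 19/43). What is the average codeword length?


Huffman construction (repeatedly merge the two least-probable nodes; each merge adds 1 bit to every symbol beneath it): 1/43 + 4/43 = 5/43; 5/43 + 7/43 = 12/43; 12/43 + 12/43 = 24/43; 19/43 + 24/43 = 1. Resulting codeword lengths (in the order the probabilities were given): (4, 2, 4, 3, 1). L_avg = sum(p_i * l_i) = 4/43*4 + 12/43*2 + 1/43*4 + 7/43*3 + 19/43*1 = 84/43 = 1.9535

1.9535 bits


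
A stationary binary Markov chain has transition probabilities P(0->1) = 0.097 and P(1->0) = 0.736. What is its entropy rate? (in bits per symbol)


Stationary distribution: pi_0 = p10/(p01+p10) = 0.8836, pi_1 = 0.1164. Entropy rate H' = pi_0*H(p01) + pi_1*H(p10) = 0.8836*0.4594 + 0.1164*0.8327 = 0.5029

0.5029 bits/symbol


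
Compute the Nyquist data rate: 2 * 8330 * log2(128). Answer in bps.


Rate = 2 * B * log2(M) = 2 * 8330 * 7.0 = 116620.0

116620.0 bps


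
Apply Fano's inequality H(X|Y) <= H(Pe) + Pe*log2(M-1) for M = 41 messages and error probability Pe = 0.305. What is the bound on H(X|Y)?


H(Pe) = -Pe*log2(Pe) - (1-Pe)*log2(1-Pe) = -0.305*log2(0.305) - 0.695*log2(0.695) = 0.522501 + 0.364816 = 0.8873. Pe*log2(M-1) = 0.305*log2(40) = 1.623188. Bound = H(Pe) + Pe*log2(M-1) = 0.522501 + 0.364816 + 1.623188 = 2.5105

2.5105 bits


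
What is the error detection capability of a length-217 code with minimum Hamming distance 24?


Detection capability = d_min - 1 = 24 - 1 = 23

23 errors


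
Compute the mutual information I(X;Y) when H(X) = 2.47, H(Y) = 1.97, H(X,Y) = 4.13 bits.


I(X;Y) = H(X) + H(Y) - H(X,Y) = 2.47 + 1.97 - 4.13 = 0.31

0.31 bits


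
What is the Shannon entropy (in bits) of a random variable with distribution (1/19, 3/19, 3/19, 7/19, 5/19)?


H = -sum(p_i * log2(p_i)). Terms: -(1/19)*log2(1/19) = 0.223575; -(3/19)*log2(3/19) = 0.420468; -(3/19)*log2(3/19) = 0.420468; -(7/19)*log2(7/19) = 0.530737; -(5/19)*log2(5/19) = 0.506842. H = 0.223575 + 0.420468 + 0.420468 + 0.530737 + 0.506842 = 2.1021

2.1021 bits


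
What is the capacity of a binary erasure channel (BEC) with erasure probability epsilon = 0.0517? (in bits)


C = 1 - epsilon = 1 - 0.0517 = 0.9483

0.9483 bits


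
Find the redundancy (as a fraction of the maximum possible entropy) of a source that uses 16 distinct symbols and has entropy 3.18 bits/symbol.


H_max = log2(K) = log2(16) = 4.0 bits/symbol. Redundancy = 1 - H/H_max = 1 - 3.18/4.0 = 1 - 0.795 = 0.205

0.205


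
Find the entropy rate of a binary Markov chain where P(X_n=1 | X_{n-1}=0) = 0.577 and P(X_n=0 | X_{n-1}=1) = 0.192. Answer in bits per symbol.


Stationary distribution: pi_0 = p10/(p01+p10) = 0.2497, pi_1 = 0.7503. Entropy rate H' = pi_0*H(p01) + pi_1*H(p10) = 0.2497*0.9828 + 0.7503*0.7056 = 0.7748

0.7748 bits/symbol


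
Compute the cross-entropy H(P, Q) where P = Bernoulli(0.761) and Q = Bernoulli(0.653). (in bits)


H(P,Q) = -p*log2(q) - (1-p)*log2(1-q). -0.761*log2(0.653) = 0.467897; -0.239*log2(0.347) = 0.364951. H(P,Q) = 0.467897 + 0.364951 = 0.8328

0.8328 bits


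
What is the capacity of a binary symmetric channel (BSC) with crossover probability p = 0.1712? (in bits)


H(p) = -p*log2(p) - (1-p)*log2(1-p) = -0.1712*log2(0.1712) - 0.8288*log2(0.8288) = 0.435917 + 0.224525 = 0.6604. C = 1 - H(p) = 1 - 0.6604 = 0.3396

0.3396 bits


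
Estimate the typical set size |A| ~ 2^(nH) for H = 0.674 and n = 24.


log2|A_typical| = nH = 24 * 0.674 = 16.176, so |A_typical| ~ 2^16.176 = 7.404e+04

7.404e+04


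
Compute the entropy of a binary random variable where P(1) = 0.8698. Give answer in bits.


H = -p*log2(p) - (1-p)*log2(1-p). -0.8698*log2(0.8698) = 0.175042; -0.1302*log2(0.1302) = 0.382944. H = 0.175042 + 0.382944 = 0.558

0.558 bits


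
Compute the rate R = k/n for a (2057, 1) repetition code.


Rate = k/n = 1/2057

1/2057


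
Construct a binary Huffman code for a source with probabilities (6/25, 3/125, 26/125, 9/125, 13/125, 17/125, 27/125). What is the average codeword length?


Huffman construction (repeatedly merge the two least-probable nodes; each merge adds 1 bit to every symbol beneath it): 3/125 + 9/125 = 12/125; 12/125 + 13/125 = 1/5; 17/125 + 1/5 = 42/125; 26/125 + 27/125 = 53/125; 6/25 + 42/125 = 72/125; 53/125 + 72/125 = 1. Resulting codeword lengths (in the order the probabilities were given): (2, 5, 2, 5, 4, 3, 2). L_avg = sum(p_i * l_i) = 6/25*2 + 3/125*5 + 26/125*2 + 9/125*5 + 13/125*4 + 17/125*3 + 27/125*2 = 329/125 = 2.632

2.632 bits


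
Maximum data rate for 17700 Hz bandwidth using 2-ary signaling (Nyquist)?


Rate = 2 * B * log2(M) = 2 * 17700 * 1.0 = 35400.0

35400.0 bps


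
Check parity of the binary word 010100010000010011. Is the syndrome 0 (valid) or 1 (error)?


Syndrome = XOR of all bits = 0 XOR 1 XOR 0 XOR 1 XOR 0 XOR 0 XOR 0 XOR 1 XOR 0 XOR 0 XOR 0 XOR 0 XOR 0 XOR 1 XOR 0 XOR 0 XOR 1 XOR 1 = 0

0


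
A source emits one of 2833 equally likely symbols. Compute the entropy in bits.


H = log2(n) = log2(2833) = 11.4681

11.4681 bits


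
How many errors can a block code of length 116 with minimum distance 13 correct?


Correction capability = floor((d-1)/2) = floor((13-1)/2) = 6

6 errors


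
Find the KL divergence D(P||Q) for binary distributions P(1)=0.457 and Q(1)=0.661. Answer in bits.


KL = p*log2(p/q) + (1-p)*log2((1-p)/(1-q)) = 0.457*log2(0.457/0.661) + 0.543*log2(0.543/0.339) = 0.1257

0.1257 bits


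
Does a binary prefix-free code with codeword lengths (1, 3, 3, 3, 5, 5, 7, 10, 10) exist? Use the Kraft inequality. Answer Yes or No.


Kraft sum = sum(2^(-l_i)) = 0.9473, need <= 1. Result: satisfied (a binary prefix-free code with these lengths exists)

Yes


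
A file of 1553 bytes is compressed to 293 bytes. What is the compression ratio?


Ratio = original / compressed = 1553 / 293 = 5.3003

5.3003
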